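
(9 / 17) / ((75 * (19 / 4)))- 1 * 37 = -298763 / 8075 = -37.00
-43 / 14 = -3.07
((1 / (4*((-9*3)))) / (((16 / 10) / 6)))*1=-5 / 144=-0.03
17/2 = 8.50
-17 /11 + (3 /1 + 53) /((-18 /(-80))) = 247.34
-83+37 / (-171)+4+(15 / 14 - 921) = -2391953 / 2394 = -999.14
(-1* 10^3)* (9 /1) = -9000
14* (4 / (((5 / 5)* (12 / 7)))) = 98 / 3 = 32.67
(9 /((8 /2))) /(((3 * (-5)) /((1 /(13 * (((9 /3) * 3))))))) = -1 /780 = -0.00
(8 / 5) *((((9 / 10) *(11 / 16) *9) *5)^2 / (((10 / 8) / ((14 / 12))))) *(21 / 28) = 5557167 / 6400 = 868.31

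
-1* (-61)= 61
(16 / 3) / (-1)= -16 / 3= -5.33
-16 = -16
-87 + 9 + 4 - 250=-324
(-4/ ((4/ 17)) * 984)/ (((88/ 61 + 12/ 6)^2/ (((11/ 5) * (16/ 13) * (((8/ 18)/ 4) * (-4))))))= 3651700096/ 2149875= 1698.56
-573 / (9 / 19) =-3629 / 3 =-1209.67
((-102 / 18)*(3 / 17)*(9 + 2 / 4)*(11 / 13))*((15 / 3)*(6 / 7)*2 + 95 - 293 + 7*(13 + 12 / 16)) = 545281 / 728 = 749.01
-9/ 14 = -0.64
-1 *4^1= -4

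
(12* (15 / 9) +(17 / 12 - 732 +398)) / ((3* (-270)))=3751 / 9720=0.39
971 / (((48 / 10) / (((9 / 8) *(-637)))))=-9277905 / 64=-144967.27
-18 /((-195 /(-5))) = -6 /13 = -0.46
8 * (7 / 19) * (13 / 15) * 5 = 12.77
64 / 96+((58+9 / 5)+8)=68.47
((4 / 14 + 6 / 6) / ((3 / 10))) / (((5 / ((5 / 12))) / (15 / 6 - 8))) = -55 / 28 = -1.96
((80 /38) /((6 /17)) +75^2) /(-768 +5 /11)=-3530615 /481251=-7.34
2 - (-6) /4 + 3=13 /2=6.50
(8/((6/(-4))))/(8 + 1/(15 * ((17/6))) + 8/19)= -12920/20457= -0.63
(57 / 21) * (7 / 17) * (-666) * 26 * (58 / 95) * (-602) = 604605456 / 85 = 7113005.36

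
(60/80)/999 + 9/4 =1499/666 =2.25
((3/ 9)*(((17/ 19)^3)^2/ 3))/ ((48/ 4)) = 0.00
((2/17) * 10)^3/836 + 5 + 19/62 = 337946793/63662654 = 5.31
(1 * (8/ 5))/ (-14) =-4/ 35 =-0.11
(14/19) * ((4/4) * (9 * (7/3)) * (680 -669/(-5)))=1196286/95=12592.48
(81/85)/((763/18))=1458/64855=0.02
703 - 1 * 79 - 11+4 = 617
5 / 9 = 0.56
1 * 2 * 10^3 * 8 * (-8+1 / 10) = -126400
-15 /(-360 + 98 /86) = 645 /15431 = 0.04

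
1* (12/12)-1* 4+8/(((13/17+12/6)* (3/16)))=1753/141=12.43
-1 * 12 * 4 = -48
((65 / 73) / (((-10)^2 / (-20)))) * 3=-0.53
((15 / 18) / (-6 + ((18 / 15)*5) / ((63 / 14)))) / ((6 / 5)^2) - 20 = -20285 / 1008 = -20.12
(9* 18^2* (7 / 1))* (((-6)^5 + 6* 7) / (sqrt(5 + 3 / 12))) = -15034896* sqrt(21) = -68898548.99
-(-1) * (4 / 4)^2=1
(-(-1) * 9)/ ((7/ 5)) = 45/ 7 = 6.43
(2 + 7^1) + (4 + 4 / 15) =199 / 15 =13.27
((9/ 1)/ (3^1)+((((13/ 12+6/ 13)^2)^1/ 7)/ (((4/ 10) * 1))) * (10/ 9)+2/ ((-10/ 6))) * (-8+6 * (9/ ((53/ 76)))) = 968697302/ 5078619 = 190.74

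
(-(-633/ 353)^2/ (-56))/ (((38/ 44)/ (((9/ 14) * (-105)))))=-595023165/ 132583976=-4.49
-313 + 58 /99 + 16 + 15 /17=-497380 /1683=-295.53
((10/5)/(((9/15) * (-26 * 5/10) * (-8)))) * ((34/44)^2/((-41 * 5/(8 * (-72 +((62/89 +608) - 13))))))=-13470001/34439262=-0.39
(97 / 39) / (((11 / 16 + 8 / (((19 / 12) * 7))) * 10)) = 103208 / 584805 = 0.18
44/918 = 22/459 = 0.05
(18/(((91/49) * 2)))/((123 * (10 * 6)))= 7/10660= 0.00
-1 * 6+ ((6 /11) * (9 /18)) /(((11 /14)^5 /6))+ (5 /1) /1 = 7909271 /1771561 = 4.46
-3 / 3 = -1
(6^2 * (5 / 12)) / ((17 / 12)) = 180 / 17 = 10.59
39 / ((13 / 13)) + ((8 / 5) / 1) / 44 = 2147 / 55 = 39.04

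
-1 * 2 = -2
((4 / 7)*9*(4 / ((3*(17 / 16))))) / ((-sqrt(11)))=-768*sqrt(11) / 1309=-1.95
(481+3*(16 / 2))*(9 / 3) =1515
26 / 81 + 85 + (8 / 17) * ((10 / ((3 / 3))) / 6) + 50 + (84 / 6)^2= 457309 / 1377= 332.11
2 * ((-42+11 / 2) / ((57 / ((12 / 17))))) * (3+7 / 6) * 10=-36500 / 969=-37.67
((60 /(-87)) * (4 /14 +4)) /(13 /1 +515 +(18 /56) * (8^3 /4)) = -25 /4814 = -0.01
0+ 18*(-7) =-126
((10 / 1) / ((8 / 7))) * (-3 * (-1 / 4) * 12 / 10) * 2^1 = 63 / 4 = 15.75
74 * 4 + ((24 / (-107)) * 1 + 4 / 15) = 475148 / 1605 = 296.04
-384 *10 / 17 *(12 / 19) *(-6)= 276480 / 323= 855.98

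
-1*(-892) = 892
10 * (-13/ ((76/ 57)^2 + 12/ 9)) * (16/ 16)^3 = -585/ 14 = -41.79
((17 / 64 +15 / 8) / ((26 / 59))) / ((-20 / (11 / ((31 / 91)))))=-7.84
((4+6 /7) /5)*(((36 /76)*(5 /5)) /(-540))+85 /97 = 1694101 /1935150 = 0.88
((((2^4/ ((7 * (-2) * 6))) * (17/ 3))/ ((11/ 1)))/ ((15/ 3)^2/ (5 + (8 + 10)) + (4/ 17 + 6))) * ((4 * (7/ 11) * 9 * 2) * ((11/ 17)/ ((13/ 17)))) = -212704/ 409409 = -0.52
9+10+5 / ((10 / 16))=27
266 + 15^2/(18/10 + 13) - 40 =17849/74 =241.20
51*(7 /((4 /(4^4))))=22848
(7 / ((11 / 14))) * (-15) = -1470 / 11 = -133.64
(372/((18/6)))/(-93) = -4/3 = -1.33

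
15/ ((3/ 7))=35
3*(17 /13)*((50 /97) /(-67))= -2550 /84487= -0.03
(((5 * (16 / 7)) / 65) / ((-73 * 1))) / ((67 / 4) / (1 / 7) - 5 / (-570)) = -3648 / 177600605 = -0.00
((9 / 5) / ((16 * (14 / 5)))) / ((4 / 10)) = 45 / 448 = 0.10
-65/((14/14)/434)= -28210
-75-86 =-161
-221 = -221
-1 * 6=-6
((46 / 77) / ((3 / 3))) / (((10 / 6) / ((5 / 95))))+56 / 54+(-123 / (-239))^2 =14900409211 / 11281683105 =1.32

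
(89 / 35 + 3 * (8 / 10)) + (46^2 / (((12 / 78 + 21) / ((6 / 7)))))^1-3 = 168788 / 1925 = 87.68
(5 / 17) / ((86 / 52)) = 130 / 731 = 0.18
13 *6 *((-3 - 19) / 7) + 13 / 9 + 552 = 19423 / 63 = 308.30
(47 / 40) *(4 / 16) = 47 / 160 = 0.29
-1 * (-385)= 385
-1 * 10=-10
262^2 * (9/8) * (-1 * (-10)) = 772245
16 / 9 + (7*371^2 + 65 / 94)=815112091 / 846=963489.47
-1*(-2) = 2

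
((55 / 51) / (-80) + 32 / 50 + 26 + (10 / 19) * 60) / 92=22560439 / 35659200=0.63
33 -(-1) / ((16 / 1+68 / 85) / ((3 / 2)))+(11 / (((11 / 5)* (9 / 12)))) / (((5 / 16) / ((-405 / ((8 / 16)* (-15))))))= 66365 / 56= 1185.09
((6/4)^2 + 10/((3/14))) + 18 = 803/12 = 66.92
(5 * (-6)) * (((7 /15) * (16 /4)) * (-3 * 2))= 336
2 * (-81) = -162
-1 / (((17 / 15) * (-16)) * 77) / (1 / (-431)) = -6465 / 20944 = -0.31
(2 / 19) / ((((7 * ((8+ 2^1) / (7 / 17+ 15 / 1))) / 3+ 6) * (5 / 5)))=786 / 56107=0.01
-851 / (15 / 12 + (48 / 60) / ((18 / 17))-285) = 153180 / 50939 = 3.01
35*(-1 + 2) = 35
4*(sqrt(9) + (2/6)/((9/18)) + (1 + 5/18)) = 178/9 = 19.78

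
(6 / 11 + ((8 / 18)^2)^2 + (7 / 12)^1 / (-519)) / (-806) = -29133811 / 40253519592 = -0.00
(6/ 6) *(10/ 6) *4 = 20/ 3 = 6.67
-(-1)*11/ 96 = 11/ 96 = 0.11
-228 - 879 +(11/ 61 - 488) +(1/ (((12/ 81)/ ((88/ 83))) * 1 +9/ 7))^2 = -3416467015632/ 2142889069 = -1594.33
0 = 0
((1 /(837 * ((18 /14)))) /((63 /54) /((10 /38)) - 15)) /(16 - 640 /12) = 0.00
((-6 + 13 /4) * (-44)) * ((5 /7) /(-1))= -605 /7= -86.43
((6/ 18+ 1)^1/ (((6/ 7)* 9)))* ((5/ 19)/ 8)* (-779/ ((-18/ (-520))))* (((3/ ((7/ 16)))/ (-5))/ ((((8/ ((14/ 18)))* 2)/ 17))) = 317135/ 2187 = 145.01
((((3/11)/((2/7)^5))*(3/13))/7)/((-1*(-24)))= 0.20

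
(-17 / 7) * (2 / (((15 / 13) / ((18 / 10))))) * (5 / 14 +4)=-33.01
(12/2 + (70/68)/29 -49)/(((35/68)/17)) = -1440342/1015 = -1419.06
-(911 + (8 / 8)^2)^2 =-831744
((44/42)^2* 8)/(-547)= -3872/241227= -0.02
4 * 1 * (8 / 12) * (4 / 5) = 32 / 15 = 2.13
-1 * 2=-2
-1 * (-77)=77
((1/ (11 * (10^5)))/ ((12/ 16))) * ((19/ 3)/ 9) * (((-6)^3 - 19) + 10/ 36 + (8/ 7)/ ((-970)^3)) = -64106721940967/ 320194209431250000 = -0.00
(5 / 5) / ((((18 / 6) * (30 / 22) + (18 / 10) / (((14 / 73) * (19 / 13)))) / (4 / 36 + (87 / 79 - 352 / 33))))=-98342860 / 109352511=-0.90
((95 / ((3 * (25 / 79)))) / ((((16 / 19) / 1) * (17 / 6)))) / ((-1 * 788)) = -0.05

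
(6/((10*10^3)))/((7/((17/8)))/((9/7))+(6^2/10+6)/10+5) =459/6519400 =0.00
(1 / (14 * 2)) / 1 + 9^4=6561.04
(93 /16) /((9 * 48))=31 /2304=0.01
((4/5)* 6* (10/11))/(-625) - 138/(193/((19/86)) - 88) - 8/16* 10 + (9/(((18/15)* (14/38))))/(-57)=-3979308261/718313750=-5.54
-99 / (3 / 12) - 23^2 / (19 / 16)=-15988 / 19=-841.47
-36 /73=-0.49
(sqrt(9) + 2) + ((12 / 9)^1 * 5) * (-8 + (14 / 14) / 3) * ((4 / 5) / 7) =-53 / 63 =-0.84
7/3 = 2.33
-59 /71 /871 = -59 /61841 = -0.00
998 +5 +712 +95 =1810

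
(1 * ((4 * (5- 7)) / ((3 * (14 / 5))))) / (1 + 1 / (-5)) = -25 / 21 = -1.19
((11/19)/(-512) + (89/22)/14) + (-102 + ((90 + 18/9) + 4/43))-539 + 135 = -13322427845/32209408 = -413.62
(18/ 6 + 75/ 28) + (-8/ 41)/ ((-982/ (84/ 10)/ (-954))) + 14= 50973289/ 2818340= 18.09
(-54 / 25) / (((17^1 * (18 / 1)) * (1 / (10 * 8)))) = -48 / 85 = -0.56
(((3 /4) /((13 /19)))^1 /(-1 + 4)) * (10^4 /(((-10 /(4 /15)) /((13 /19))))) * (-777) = 51800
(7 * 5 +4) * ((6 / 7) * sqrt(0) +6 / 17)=234 / 17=13.76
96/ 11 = 8.73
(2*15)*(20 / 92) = 150 / 23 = 6.52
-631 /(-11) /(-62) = -631 /682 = -0.93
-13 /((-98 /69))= 9.15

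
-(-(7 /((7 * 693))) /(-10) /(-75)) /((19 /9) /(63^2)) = 189 /52250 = 0.00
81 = 81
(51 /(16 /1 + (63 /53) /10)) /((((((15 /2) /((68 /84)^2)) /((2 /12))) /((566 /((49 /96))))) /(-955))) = -9007876234880 /184605687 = -48795.23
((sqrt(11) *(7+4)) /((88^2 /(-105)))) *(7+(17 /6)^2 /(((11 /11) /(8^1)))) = -35.23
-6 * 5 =-30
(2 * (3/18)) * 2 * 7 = 14/3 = 4.67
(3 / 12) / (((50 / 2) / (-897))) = -897 / 100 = -8.97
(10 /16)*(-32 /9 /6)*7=-70 /27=-2.59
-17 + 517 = 500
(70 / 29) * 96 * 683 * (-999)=-4585170240 / 29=-158109318.62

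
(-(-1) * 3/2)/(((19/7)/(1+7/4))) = 231/152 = 1.52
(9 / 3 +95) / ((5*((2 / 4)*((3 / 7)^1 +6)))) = 1372 / 225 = 6.10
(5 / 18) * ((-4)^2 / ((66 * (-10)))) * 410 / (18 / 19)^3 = -1406095 / 433026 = -3.25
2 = 2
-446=-446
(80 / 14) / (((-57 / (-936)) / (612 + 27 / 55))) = 4425408 / 77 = 57472.83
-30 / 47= -0.64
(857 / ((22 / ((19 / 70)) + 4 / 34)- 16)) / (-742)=-276811 / 15619100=-0.02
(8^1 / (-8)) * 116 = -116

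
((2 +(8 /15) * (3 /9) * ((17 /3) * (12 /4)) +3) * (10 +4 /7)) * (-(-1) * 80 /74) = 5776 /63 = 91.68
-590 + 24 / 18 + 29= -1679 / 3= -559.67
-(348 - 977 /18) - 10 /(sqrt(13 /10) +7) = -281611 /954 +10 * sqrt(130) /477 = -294.95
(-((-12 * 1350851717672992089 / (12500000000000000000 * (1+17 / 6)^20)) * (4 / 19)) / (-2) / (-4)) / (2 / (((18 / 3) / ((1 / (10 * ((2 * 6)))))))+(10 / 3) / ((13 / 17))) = 211616662109879287943357810539392 / 12695424856483942210083083763546886444091796875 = 0.00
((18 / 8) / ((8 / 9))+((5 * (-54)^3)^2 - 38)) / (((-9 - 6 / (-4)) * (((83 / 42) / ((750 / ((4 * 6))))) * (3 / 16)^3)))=-444324810398896000 / 2241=-198270776617088.80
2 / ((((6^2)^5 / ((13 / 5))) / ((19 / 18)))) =247 / 2720977920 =0.00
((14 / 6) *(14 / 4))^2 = 66.69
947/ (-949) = -947/ 949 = -1.00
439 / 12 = 36.58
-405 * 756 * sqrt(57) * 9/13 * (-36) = 99202320 * sqrt(57)/13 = 57612391.66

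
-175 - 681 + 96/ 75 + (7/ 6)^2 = -768023/ 900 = -853.36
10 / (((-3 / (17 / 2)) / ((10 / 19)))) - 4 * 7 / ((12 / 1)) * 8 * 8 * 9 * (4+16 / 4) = -613714 / 57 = -10766.91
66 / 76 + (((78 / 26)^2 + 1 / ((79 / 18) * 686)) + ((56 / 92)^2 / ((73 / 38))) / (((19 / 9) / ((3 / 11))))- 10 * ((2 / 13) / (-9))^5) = 94877388113037378939611 / 9589706908980681356874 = 9.89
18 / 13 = 1.38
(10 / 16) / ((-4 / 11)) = -55 / 32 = -1.72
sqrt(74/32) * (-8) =-2 * sqrt(37) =-12.17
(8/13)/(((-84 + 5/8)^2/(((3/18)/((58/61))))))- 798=-401529220474/503169459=-798.00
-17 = -17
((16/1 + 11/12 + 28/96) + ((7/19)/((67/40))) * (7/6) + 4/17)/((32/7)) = 21450849/5540096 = 3.87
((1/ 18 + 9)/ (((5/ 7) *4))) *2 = 1141/ 180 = 6.34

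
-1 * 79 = -79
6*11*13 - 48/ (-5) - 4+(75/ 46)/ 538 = 106862239/ 123740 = 863.60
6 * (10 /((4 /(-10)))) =-150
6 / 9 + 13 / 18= 1.39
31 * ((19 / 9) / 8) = 589 / 72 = 8.18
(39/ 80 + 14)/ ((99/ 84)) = 8113/ 660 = 12.29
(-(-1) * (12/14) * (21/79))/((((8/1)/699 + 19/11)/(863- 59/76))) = 4534672329/40133738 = 112.99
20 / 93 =0.22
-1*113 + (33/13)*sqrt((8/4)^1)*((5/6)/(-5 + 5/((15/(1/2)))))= -113 - 165*sqrt(2)/377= -113.62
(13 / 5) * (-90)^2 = 21060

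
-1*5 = -5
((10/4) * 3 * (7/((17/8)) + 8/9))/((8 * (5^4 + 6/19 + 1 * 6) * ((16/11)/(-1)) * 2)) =-1045/489396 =-0.00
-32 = -32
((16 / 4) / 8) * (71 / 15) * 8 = 284 / 15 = 18.93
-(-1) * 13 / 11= 1.18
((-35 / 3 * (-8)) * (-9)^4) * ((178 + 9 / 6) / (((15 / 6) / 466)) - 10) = 20482707168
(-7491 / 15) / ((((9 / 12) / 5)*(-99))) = 908 / 27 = 33.63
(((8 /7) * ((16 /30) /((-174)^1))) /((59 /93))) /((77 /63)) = -2976 /658735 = -0.00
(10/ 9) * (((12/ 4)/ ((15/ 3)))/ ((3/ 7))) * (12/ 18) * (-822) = -7672/ 9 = -852.44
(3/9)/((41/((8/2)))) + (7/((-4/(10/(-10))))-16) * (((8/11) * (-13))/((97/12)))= 2191700/131241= 16.70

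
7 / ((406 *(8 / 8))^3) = 1 / 9560488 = 0.00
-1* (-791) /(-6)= -791 /6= -131.83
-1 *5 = -5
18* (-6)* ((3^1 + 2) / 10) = -54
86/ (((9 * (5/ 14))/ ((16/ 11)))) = 19264/ 495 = 38.92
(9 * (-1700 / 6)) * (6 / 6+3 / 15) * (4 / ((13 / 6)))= -73440 / 13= -5649.23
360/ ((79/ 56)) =20160/ 79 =255.19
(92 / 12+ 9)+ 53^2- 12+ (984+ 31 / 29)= 330490 / 87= 3798.74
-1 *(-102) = 102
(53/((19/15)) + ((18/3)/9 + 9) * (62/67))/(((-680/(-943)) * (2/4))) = 182901451/1298460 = 140.86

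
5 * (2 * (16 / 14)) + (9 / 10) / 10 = 8063 / 700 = 11.52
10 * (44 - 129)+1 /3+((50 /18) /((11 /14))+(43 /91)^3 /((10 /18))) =-315551069048 /373017645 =-845.94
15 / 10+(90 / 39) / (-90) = 115 / 78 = 1.47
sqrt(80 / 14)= 2* sqrt(70) / 7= 2.39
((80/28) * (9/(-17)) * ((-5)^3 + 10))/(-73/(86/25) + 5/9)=-3204360/380681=-8.42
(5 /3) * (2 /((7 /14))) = 20 /3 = 6.67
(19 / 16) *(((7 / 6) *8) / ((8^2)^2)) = 133 / 49152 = 0.00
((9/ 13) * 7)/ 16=63/ 208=0.30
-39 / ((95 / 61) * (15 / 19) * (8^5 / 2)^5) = -793 / 29514790517935282585600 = -0.00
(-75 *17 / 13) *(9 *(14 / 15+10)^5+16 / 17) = -2016826097008 / 14625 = -137902639.11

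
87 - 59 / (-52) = 88.13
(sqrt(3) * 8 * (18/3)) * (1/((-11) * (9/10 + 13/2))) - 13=-13 - 240 * sqrt(3)/407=-14.02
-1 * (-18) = 18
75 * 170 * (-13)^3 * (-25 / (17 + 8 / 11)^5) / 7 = 5475734 / 95823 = 57.14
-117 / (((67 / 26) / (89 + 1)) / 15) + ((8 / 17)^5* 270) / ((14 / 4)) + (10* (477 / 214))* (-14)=-4389472109068290 / 71252683831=-61604.31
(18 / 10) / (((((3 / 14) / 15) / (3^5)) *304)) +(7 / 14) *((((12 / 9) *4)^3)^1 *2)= 1035935 / 4104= 252.42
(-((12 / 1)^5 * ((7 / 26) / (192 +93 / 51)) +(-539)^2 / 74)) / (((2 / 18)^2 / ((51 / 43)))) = -55934047061361 / 136300970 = -410371.60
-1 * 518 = -518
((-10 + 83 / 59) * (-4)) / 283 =2028 / 16697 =0.12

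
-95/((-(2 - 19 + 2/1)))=-19/3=-6.33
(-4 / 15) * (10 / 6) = -4 / 9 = -0.44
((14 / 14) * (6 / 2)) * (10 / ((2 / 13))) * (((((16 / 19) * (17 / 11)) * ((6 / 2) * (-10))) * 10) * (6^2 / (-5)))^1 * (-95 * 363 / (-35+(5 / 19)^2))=52493443200 / 97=541169517.53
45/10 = 9/2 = 4.50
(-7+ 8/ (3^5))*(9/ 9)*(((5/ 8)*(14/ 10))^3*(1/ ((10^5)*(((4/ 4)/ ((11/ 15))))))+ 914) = -1188404742387689/ 186624000000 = -6367.91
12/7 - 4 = -16/7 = -2.29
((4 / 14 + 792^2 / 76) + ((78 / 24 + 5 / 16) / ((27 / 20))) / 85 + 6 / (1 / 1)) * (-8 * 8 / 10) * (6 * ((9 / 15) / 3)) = -10757022448 / 169575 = -63435.19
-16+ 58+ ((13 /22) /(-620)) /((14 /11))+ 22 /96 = 274907 /6510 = 42.23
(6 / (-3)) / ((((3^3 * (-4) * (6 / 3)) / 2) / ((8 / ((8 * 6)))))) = 1 / 324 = 0.00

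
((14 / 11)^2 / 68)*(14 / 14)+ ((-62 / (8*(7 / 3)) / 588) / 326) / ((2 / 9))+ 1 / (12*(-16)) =204632675 / 11040462048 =0.02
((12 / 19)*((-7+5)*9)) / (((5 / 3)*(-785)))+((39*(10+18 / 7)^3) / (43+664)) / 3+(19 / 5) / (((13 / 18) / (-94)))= -107685425135396 / 235098656975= -458.04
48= 48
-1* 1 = -1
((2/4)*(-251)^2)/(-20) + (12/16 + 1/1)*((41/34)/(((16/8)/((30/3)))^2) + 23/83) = -10736177/7055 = -1521.78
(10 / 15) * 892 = 1784 / 3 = 594.67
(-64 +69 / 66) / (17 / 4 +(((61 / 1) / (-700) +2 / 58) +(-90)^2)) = -7028875 / 904833633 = -0.01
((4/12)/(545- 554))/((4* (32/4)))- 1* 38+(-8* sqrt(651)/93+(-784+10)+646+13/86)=-6161659/37152- 8* sqrt(651)/93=-168.04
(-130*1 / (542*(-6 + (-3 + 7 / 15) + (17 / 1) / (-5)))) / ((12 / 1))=325 / 194036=0.00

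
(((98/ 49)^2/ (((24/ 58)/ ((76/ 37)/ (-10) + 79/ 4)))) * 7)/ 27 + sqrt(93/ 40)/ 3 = sqrt(930)/ 60 + 326221/ 6660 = 49.49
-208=-208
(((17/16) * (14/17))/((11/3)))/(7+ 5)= 7/352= 0.02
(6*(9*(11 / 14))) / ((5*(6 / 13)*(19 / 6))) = 3861 / 665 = 5.81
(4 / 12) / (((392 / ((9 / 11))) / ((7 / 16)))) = 3 / 9856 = 0.00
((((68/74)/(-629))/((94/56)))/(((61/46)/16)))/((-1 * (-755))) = -0.00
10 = 10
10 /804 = 5 /402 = 0.01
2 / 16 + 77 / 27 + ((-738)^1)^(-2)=3242651 / 1089288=2.98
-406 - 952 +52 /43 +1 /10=-583377 /430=-1356.69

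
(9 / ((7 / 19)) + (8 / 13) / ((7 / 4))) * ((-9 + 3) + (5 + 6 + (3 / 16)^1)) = 187165 / 1456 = 128.55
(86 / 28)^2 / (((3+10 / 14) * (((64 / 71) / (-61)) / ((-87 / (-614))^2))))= -3.45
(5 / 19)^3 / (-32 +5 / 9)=-1125 / 1941097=-0.00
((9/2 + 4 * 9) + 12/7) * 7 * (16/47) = 4728/47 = 100.60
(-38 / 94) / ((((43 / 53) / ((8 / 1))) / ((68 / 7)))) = -547808 / 14147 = -38.72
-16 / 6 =-8 / 3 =-2.67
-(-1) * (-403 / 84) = -4.80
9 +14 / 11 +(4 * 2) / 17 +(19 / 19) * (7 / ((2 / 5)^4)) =850269 / 2992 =284.18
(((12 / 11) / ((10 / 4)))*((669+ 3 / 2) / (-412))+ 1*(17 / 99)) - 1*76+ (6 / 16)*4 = -7651669 / 101970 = -75.04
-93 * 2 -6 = -192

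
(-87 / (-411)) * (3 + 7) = 290 / 137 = 2.12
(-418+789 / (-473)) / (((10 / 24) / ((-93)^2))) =-8711302.06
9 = 9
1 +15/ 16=31/ 16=1.94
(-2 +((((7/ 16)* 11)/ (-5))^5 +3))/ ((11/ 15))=0.24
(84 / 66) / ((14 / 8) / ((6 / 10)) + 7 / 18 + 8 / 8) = 504 / 1705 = 0.30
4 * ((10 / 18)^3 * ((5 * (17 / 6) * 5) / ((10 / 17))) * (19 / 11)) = 3431875 / 24057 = 142.66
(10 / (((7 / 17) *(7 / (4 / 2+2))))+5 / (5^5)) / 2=425049 / 61250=6.94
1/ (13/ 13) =1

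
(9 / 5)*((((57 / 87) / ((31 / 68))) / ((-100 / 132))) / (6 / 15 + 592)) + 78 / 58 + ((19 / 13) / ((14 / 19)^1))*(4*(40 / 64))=76304258507 / 12115912900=6.30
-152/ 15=-10.13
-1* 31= -31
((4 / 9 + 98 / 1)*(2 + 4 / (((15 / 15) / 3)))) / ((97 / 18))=24808 / 97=255.75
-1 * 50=-50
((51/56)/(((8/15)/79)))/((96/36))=181305/3584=50.59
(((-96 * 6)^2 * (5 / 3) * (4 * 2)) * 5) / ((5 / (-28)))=-123863040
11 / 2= 5.50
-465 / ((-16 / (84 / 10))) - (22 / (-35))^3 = 83820059 / 343000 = 244.37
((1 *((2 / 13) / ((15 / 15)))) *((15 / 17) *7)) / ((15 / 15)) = 210 / 221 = 0.95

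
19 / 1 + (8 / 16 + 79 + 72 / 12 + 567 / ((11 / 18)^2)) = 392705 / 242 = 1622.75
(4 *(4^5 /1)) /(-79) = -4096 /79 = -51.85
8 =8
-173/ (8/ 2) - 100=-573/ 4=-143.25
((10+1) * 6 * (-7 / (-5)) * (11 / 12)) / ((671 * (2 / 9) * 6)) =231 / 2440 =0.09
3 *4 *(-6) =-72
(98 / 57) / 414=49 / 11799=0.00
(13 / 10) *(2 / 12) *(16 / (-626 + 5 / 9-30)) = -156 / 29495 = -0.01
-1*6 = -6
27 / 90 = 3 / 10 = 0.30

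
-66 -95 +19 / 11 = -1752 / 11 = -159.27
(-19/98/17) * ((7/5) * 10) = -19/119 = -0.16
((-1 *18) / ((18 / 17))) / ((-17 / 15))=15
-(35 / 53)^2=-1225 / 2809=-0.44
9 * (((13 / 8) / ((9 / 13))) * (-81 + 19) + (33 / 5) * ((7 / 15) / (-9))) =-131283 / 100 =-1312.83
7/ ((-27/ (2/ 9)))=-14/ 243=-0.06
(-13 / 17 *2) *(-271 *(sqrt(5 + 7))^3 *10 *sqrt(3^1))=5073120 / 17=298418.82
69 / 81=23 / 27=0.85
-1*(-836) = 836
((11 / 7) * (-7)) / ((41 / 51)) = -561 / 41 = -13.68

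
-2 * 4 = -8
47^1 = 47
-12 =-12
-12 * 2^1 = -24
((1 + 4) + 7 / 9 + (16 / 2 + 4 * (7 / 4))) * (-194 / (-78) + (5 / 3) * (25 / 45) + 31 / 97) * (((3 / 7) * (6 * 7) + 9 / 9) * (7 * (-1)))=-3160780777 / 306423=-10315.09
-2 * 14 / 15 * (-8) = 224 / 15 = 14.93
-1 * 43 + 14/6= -122/3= -40.67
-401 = -401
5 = 5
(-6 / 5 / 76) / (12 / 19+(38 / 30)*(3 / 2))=-3 / 481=-0.01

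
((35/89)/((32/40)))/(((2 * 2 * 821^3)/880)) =9625/49251501829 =0.00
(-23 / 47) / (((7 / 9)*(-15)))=69 / 1645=0.04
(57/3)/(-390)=-19/390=-0.05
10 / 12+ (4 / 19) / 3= 103 / 114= 0.90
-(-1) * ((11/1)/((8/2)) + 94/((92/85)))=8243/92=89.60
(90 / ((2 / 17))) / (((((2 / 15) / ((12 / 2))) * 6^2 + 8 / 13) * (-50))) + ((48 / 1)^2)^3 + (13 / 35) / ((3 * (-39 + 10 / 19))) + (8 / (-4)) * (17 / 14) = 172731650488825217 / 14122920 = 12230590450.76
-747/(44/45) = -33615/44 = -763.98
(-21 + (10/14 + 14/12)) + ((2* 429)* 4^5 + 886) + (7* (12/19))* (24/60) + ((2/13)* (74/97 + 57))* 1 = 879469.54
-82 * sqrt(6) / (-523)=82 * sqrt(6) / 523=0.38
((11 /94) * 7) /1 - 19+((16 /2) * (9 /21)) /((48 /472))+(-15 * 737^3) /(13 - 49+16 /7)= 13828901984463 /77644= 178106511.57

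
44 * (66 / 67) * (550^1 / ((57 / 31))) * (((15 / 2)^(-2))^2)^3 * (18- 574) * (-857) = 1288472914296832 / 6606683525390625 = 0.20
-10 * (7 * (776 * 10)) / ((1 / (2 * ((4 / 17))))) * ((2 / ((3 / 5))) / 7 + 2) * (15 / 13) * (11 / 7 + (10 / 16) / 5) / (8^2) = -2303750 / 119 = -19359.24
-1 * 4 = -4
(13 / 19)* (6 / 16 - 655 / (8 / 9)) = -19149 / 38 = -503.92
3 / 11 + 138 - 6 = 1455 / 11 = 132.27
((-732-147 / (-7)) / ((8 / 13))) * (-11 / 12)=1059.09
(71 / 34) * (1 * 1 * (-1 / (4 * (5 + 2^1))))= -71 / 952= -0.07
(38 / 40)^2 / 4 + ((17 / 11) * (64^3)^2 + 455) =1869169775231171 / 17600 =106202828138.13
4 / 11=0.36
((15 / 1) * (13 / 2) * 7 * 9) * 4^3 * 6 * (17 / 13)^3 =891414720 / 169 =5274643.31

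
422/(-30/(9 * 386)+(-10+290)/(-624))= -2117596/2295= -922.70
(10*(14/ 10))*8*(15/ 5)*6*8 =16128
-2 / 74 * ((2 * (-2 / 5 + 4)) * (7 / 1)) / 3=-84 / 185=-0.45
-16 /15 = -1.07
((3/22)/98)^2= 9/4648336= 0.00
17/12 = 1.42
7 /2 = 3.50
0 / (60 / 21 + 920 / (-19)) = 0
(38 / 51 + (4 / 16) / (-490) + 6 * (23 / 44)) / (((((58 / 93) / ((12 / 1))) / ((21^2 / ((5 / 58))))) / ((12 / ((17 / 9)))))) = 192875188122 / 79475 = 2426866.16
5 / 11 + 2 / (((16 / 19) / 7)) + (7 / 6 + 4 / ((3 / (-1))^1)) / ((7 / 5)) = 31343 / 1848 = 16.96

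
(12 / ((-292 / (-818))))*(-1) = -2454 / 73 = -33.62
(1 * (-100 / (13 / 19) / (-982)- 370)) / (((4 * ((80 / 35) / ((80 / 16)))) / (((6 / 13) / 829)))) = -30984975 / 275158364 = -0.11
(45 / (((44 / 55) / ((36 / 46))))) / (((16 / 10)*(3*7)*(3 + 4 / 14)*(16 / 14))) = 0.35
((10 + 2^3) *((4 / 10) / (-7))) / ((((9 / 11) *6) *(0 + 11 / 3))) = -2 / 35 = -0.06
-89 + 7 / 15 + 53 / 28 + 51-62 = -41009 / 420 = -97.64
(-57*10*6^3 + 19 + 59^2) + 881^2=656541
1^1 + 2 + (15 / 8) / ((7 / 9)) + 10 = 863 / 56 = 15.41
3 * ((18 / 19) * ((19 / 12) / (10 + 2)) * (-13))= -39 / 8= -4.88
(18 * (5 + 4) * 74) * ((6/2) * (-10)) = -359640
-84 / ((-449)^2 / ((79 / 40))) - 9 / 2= -4536852 / 1008005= -4.50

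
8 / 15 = 0.53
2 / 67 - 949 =-63581 / 67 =-948.97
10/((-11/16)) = -160/11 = -14.55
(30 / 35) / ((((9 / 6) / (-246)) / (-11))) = 10824 / 7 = 1546.29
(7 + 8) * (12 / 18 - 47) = -695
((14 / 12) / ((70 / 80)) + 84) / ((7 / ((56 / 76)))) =512 / 57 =8.98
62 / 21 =2.95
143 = 143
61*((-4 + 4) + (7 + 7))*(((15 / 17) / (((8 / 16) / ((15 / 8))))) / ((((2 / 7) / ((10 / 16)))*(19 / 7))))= 23538375 / 10336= 2277.32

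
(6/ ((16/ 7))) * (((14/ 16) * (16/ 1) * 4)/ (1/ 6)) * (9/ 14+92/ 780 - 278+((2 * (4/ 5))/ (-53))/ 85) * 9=-644428042587/ 292825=-2200727.54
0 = 0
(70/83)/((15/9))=42/83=0.51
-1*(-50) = 50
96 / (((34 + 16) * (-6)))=-8 / 25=-0.32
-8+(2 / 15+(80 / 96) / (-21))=-4981 / 630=-7.91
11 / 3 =3.67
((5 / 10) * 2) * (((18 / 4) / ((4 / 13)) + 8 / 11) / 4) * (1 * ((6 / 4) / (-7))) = -579 / 704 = -0.82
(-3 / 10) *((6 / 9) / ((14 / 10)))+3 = 20 / 7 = 2.86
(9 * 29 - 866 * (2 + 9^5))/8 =-51137905/8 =-6392238.12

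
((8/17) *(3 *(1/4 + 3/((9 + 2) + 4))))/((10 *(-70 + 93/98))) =-2646/2875975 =-0.00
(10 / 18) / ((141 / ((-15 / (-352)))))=25 / 148896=0.00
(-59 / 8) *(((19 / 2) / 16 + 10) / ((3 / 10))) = -33335 / 128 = -260.43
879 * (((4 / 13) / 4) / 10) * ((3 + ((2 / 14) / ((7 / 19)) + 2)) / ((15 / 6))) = 232056 / 15925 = 14.57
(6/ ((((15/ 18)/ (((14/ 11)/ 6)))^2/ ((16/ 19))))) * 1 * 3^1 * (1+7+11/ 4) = 606816/ 57475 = 10.56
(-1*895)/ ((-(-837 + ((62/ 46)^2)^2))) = -250457695/ 233303396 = -1.07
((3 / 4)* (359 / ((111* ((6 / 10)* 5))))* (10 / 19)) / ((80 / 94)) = 16873 / 33744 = 0.50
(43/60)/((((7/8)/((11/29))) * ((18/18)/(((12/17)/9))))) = 3784/155295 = 0.02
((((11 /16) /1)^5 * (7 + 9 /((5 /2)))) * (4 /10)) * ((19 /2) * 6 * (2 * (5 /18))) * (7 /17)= 1135248499 /133693440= 8.49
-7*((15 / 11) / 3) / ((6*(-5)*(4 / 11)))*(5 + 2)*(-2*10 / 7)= -35 / 6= -5.83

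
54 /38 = 27 /19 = 1.42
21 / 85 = 0.25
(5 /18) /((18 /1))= 5 /324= 0.02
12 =12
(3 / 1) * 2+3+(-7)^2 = 58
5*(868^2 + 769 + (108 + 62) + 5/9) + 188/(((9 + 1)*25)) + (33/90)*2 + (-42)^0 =4243297796/1125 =3771820.26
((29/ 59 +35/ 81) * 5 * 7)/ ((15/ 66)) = 679756/ 4779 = 142.24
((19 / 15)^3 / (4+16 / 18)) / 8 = 0.05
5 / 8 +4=37 / 8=4.62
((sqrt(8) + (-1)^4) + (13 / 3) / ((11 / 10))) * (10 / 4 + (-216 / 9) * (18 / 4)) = -34393 / 66 - 211 * sqrt(2) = -819.51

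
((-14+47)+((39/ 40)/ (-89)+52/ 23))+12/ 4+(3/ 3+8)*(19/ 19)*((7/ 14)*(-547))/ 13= -160832881/ 1064440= -151.10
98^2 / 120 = 2401 / 30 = 80.03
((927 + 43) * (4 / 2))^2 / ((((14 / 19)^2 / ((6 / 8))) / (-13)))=-67586383.16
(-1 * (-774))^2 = 599076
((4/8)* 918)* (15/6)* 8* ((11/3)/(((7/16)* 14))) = 269280/49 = 5495.51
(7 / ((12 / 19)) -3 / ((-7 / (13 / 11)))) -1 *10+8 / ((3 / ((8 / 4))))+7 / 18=20269 / 2772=7.31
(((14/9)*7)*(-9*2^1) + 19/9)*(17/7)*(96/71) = -949280/1491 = -636.67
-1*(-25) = 25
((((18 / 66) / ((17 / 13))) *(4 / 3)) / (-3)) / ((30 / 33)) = -26 / 255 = -0.10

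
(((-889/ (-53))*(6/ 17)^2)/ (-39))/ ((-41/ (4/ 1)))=42672/ 8163961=0.01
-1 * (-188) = 188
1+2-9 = -6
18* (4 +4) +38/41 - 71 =3031/41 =73.93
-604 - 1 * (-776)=172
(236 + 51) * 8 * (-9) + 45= -20619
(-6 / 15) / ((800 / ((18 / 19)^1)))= -9 / 19000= -0.00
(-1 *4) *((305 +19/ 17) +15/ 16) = -83519/ 68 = -1228.22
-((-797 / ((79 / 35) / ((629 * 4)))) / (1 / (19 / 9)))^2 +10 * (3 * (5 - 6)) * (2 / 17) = -30229441835586290060 / 8593857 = -3517563980362.52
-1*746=-746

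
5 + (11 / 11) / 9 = 46 / 9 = 5.11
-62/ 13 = -4.77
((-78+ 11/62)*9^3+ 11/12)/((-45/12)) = 21104209/1395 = 15128.47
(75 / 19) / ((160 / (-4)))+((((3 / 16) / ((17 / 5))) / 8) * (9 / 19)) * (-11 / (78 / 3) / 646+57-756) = -1653483705 / 694413824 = -2.38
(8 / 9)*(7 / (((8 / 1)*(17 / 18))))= 14 / 17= 0.82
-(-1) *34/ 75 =34/ 75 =0.45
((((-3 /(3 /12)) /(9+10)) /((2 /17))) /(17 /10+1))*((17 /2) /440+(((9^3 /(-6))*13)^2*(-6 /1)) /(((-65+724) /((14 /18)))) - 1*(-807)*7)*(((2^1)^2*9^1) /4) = 215057.01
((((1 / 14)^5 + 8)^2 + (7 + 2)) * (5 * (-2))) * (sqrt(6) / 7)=-105577992092165 * sqrt(6) / 1012391292416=-255.45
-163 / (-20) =163 / 20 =8.15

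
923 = 923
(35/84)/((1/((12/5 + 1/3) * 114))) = 779/6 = 129.83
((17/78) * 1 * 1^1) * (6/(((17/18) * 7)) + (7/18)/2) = 4721/19656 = 0.24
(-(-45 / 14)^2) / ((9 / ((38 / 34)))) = -4275 / 3332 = -1.28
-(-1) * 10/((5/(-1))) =-2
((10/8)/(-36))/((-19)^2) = -5/51984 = -0.00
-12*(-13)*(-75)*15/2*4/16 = -43875/2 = -21937.50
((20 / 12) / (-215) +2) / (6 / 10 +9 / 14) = 17990 / 11223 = 1.60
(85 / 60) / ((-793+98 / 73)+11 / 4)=-1241 / 691083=-0.00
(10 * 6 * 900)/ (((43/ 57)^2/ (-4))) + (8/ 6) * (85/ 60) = -6316024567/ 16641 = -379545.97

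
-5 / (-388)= 5 / 388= 0.01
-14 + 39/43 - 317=-14194/43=-330.09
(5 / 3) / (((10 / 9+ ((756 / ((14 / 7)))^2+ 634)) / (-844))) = -3165 / 322918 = -0.01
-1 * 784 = -784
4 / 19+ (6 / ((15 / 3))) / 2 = 77 / 95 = 0.81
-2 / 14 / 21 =-1 / 147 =-0.01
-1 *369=-369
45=45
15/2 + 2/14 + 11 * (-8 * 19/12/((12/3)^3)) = 3673/672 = 5.47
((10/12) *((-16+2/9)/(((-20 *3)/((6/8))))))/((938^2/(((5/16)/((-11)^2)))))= 355/735859289088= 0.00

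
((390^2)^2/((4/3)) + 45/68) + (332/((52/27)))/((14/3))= 107366797042677/6188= 17350807537.60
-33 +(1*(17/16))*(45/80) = -8295/256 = -32.40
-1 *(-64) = 64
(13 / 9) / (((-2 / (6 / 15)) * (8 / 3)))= -13 / 120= -0.11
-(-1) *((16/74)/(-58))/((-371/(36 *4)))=576/398083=0.00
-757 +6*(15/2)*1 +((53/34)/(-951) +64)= -20952485/32334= -648.00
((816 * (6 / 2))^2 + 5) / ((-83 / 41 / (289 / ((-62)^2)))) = -71007608941 / 319052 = -222558.11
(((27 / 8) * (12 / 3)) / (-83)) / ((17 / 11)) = -297 / 2822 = -0.11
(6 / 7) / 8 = 3 / 28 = 0.11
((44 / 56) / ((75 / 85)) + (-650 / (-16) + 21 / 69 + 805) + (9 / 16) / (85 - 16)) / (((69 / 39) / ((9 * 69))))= 166452507 / 560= 297236.62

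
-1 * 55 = -55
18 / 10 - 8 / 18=61 / 45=1.36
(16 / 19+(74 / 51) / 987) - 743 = -709800631 / 956403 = -742.16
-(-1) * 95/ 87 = 95/ 87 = 1.09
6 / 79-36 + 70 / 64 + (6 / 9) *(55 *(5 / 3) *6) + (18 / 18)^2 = 2524231 / 7584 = 332.84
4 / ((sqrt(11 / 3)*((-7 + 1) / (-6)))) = 4*sqrt(33) / 11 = 2.09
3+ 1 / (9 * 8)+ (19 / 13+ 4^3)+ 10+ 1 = 74389 / 936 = 79.48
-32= -32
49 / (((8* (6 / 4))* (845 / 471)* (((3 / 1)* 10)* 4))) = 7693 / 405600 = 0.02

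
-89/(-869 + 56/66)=2937/28649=0.10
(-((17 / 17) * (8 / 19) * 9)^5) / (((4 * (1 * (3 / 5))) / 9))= -7255941120 / 2476099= -2930.39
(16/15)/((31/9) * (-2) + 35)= 48/1265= 0.04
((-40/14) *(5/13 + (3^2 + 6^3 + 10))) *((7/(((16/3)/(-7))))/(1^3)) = 80325/13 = 6178.85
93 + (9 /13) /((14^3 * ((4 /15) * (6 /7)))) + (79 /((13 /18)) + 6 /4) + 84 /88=91860207 /448448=204.84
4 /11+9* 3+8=35.36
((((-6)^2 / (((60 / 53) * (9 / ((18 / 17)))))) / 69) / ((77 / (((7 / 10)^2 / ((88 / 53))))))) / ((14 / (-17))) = -2809 / 11132000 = -0.00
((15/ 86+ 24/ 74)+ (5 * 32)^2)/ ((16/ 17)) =27200.53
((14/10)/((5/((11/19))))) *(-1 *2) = -154/475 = -0.32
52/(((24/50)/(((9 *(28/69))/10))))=910/23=39.57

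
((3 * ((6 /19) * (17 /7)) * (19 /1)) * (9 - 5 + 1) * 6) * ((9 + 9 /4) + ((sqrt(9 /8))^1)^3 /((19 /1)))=61965 * sqrt(2) /1064 + 103275 /7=14835.93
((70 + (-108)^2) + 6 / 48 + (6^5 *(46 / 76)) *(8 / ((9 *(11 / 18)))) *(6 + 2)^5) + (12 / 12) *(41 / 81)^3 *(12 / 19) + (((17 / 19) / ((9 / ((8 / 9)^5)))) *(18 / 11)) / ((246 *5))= 13621482498990138463 / 60718905720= 224336758.67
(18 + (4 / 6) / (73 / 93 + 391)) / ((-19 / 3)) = -983865 / 346142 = -2.84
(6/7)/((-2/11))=-33/7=-4.71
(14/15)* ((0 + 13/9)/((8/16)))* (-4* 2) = -2912/135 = -21.57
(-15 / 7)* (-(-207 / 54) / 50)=-23 / 140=-0.16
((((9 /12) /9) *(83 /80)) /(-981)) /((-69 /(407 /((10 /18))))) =33781 /36100800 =0.00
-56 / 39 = -1.44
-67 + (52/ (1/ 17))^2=781389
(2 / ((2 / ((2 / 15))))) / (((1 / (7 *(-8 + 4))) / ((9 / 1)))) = -168 / 5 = -33.60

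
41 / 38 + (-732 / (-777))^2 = 1.97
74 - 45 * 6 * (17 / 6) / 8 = -173 / 8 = -21.62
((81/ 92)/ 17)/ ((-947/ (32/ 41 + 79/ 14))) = -0.00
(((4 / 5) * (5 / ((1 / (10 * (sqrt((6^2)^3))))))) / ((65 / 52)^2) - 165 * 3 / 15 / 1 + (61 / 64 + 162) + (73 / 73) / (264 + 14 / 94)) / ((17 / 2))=4496857539 / 6753760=665.83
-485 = -485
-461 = -461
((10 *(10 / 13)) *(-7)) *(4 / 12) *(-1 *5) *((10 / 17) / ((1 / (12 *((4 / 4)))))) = 140000 / 221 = 633.48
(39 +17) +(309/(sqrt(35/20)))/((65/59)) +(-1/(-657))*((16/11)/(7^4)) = 971713528/17352027 +36462*sqrt(7)/455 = 268.02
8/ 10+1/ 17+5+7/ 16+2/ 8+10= 16.55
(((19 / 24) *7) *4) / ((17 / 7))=931 / 102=9.13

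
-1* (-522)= 522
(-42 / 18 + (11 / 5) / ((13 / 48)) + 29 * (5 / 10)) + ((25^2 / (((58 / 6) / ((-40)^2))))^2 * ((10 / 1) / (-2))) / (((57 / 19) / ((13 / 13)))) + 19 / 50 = -14624999983051327 / 819975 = -17835909610.72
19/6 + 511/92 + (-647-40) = -187205/276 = -678.28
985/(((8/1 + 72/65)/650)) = 20808125/296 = 70297.72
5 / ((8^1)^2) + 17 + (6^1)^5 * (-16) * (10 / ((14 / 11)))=-437936669 / 448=-977537.21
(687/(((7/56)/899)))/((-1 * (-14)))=2470452/7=352921.71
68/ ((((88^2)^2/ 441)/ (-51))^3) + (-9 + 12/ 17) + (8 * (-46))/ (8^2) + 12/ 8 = -11497968498031310433249667/ 916602412242144264716288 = -12.54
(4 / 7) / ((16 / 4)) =1 / 7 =0.14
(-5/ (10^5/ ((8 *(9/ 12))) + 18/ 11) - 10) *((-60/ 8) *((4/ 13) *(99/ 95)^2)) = 32347445823/ 1290701711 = 25.06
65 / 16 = 4.06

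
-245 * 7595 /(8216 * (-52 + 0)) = 4.36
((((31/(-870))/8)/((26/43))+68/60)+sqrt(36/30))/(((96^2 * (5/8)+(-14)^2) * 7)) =sqrt(30)/208460+40751/1508916864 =0.00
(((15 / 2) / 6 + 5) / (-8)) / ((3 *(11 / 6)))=-25 / 176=-0.14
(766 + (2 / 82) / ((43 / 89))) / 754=1350547 / 1329302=1.02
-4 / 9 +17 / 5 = 133 / 45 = 2.96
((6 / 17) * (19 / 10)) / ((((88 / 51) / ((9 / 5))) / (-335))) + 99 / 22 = -101133 / 440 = -229.85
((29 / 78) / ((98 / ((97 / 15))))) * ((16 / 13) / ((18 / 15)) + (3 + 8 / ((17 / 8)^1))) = 2905829 / 15203916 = 0.19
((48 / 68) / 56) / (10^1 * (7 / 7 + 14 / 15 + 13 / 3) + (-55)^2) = 9 / 2204594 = 0.00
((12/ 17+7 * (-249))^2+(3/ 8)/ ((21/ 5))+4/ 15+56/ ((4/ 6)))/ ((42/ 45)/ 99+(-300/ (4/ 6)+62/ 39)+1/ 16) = -1896883594725834/ 280150589089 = -6770.94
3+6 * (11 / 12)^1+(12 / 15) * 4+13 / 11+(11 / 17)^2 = 422823 / 31790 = 13.30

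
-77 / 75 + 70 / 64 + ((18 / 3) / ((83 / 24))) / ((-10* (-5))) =811 / 7968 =0.10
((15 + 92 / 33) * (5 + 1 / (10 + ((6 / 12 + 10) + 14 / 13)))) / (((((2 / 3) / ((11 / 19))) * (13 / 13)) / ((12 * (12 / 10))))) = 1049556 / 935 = 1122.52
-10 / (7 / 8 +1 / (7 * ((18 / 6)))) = -336 / 31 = -10.84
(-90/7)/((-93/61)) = 1830/217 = 8.43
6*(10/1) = 60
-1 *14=-14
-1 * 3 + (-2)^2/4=-2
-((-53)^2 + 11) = -2820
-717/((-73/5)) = 3585/73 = 49.11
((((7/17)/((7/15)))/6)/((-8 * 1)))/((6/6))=-5/272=-0.02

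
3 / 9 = 1 / 3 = 0.33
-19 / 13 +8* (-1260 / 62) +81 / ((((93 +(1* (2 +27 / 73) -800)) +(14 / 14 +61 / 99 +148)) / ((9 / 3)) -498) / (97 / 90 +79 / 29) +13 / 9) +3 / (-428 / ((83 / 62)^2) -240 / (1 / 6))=-164.50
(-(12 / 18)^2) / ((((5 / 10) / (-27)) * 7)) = 24 / 7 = 3.43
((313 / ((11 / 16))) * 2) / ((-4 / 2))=-5008 / 11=-455.27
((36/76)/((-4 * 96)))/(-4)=3/9728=0.00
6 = 6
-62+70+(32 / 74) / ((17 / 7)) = 5144 / 629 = 8.18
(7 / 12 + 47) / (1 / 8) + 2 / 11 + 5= 385.85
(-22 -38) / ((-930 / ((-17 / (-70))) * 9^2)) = 17 / 87885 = 0.00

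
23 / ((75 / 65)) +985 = 15074 / 15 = 1004.93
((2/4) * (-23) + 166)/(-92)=-309/184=-1.68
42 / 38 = 21 / 19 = 1.11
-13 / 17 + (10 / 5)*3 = 89 / 17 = 5.24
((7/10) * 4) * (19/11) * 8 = 38.69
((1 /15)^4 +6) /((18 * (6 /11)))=3341261 /5467500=0.61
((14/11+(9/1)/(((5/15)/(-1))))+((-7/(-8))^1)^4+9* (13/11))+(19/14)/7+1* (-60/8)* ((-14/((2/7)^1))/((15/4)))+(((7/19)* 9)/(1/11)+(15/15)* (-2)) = 4956592481/41947136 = 118.16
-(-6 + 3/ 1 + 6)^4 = -81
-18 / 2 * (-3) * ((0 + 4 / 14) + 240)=45414 / 7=6487.71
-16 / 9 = -1.78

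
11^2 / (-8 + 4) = -30.25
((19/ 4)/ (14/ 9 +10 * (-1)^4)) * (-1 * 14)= -1197/ 208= -5.75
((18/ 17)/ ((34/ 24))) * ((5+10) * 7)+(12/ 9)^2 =208744/ 2601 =80.26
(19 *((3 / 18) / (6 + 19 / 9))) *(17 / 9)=323 / 438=0.74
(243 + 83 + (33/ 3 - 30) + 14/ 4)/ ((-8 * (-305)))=621/ 4880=0.13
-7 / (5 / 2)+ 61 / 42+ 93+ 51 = 29957 / 210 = 142.65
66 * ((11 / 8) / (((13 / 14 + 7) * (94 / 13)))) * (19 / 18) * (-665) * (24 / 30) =-27824797 / 31302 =-888.91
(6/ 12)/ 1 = 0.50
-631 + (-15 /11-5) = -7011 /11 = -637.36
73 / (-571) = -73 / 571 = -0.13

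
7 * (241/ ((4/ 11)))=18557/ 4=4639.25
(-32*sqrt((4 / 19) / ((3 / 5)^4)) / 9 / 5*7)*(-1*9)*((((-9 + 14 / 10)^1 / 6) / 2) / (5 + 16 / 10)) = -1120*sqrt(19) / 891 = -5.48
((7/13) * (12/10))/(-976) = -21/31720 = -0.00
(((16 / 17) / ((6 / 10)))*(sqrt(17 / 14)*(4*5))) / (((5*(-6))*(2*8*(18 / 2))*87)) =-5*sqrt(238) / 838593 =-0.00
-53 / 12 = -4.42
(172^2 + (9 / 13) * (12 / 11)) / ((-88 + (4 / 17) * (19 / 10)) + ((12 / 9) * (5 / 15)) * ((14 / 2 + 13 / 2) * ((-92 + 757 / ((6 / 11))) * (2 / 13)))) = 89900675 / 3368761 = 26.69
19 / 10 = 1.90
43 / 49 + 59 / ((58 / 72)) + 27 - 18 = 118112 / 1421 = 83.12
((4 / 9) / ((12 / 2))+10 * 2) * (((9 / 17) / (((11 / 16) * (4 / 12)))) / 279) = 8672 / 52173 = 0.17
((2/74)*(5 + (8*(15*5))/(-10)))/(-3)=55/111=0.50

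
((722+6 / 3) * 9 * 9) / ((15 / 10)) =39096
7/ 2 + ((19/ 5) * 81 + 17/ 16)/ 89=49629/ 7120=6.97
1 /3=0.33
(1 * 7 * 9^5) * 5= 2066715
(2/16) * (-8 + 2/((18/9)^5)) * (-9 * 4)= 35.72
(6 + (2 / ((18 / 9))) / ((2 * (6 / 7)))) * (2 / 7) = 79 / 42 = 1.88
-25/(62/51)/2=-1275/124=-10.28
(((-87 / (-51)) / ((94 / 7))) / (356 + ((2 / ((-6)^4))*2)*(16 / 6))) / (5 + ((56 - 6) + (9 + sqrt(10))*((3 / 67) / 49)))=3655793993418 / 563572916580434315 - 485841321*sqrt(10) / 4508583332643474520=0.00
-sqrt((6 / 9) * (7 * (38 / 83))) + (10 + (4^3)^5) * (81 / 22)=3953322207 - 2 * sqrt(33117) / 249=3953322205.54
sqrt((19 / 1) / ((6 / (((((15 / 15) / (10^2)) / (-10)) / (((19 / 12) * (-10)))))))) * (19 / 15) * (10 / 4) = 19 * sqrt(2) / 600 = 0.04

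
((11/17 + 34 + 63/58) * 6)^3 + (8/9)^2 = 95652800412297067/9705675717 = 9855346.83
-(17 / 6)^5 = -1419857 / 7776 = -182.59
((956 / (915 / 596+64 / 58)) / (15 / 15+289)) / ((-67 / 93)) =-26494584 / 15278345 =-1.73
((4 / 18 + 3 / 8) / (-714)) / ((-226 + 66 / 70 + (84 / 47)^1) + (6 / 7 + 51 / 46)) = 232415 / 61491602088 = 0.00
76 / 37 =2.05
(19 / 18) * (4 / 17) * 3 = 38 / 51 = 0.75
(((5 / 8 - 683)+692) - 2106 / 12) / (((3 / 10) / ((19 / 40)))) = -25213 / 96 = -262.64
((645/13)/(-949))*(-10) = 6450/12337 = 0.52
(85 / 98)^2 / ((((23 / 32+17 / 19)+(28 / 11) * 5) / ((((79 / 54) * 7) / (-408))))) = -7017175 / 5329390626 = -0.00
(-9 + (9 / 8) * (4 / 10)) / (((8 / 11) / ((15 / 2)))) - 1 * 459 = -35019 / 64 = -547.17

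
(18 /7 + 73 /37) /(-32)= -1177 /8288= -0.14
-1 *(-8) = 8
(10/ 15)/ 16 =1/ 24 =0.04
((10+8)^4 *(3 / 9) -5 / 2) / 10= 69979 / 20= 3498.95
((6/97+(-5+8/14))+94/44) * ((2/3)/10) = -33317/224070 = -0.15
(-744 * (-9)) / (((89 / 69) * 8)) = 57753 / 89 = 648.91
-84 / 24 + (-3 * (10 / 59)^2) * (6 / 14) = -172369 / 48734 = -3.54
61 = 61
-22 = -22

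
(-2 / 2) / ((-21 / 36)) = 12 / 7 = 1.71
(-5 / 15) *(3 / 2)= -1 / 2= -0.50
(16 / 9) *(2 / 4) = 8 / 9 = 0.89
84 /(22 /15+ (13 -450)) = -1260 /6533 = -0.19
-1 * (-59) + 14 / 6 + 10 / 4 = 383 / 6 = 63.83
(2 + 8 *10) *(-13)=-1066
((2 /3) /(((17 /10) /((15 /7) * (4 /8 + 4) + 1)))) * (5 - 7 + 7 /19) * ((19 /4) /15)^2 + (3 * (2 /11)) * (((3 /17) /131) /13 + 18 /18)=-330673373 /2407565160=-0.14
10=10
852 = 852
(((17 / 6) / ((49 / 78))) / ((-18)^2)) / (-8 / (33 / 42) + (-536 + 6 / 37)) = -89947 / 3528123480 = -0.00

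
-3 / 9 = -1 / 3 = -0.33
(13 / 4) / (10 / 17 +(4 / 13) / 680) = 14365 / 2602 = 5.52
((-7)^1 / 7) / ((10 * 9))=-1 / 90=-0.01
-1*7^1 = -7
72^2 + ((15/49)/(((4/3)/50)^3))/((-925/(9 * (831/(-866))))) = 67006567251/12560464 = 5334.72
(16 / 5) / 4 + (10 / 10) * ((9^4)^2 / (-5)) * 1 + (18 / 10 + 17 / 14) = -602653827 / 70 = -8609340.39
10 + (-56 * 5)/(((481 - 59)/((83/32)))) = 8.28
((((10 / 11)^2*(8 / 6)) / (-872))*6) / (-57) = 100 / 751773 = 0.00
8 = 8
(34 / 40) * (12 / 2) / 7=51 / 70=0.73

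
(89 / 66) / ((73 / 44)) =178 / 219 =0.81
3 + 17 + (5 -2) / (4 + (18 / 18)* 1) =103 / 5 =20.60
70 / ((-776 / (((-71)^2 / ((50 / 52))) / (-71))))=6.66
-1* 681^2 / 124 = -463761 / 124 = -3740.01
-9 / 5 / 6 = -0.30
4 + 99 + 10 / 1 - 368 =-255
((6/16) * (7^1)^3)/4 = 1029/32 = 32.16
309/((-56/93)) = -28737/56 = -513.16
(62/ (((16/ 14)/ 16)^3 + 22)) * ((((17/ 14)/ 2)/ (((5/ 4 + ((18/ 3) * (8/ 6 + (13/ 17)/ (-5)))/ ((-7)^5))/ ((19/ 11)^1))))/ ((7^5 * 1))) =95323760/ 677393968779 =0.00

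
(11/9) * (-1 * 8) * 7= -616/9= -68.44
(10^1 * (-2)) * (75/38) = -750/19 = -39.47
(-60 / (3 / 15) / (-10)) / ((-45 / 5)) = -10 / 3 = -3.33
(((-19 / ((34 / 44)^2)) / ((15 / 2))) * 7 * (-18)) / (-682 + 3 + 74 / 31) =-23946384 / 30308875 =-0.79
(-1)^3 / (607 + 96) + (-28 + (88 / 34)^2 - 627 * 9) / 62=-1150816967 / 12596354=-91.36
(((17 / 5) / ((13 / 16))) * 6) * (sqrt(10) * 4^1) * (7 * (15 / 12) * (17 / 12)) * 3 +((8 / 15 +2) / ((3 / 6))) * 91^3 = 48552 * sqrt(10) / 13 +57271396 / 15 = 3829903.44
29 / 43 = 0.67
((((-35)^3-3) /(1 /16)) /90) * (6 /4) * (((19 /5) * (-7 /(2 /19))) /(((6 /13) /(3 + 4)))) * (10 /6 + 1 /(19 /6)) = 58641625042 /675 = 86876481.54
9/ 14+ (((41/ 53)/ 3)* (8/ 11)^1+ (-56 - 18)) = -1791631/ 24486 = -73.17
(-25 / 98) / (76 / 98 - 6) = 25 / 512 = 0.05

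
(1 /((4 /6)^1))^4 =81 /16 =5.06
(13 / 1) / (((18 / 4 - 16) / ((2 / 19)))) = -52 / 437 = -0.12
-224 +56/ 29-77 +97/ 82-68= -870077/ 2378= -365.89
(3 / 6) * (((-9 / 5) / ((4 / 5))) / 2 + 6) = 39 / 16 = 2.44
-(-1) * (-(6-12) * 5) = 30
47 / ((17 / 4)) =188 / 17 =11.06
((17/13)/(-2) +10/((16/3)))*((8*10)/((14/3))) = 1905/91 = 20.93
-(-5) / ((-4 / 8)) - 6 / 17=-176 / 17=-10.35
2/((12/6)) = 1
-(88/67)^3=-681472/300763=-2.27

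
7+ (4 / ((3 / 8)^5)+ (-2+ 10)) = 134717 / 243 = 554.39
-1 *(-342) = 342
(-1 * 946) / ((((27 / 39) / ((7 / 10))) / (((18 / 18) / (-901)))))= 43043 / 40545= 1.06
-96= -96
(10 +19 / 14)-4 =103 / 14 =7.36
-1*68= -68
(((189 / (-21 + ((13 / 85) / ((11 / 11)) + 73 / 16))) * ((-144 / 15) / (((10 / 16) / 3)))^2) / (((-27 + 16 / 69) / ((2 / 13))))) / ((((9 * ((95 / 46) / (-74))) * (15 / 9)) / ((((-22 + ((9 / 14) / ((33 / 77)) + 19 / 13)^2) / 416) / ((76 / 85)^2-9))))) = -215701990769355374592 / 164399256475866039875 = -1.31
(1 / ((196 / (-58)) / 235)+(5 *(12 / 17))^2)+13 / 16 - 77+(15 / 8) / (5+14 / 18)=-783187879 / 5890976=-132.95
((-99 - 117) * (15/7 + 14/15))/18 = -1292/35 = -36.91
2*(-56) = -112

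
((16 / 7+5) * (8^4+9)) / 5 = 5981.57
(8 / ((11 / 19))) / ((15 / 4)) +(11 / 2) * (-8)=-6652 / 165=-40.32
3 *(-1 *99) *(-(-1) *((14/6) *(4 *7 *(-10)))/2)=97020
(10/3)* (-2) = -20/3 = -6.67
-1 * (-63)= 63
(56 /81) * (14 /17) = 784 /1377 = 0.57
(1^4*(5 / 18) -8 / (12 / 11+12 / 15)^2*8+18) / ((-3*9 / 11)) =-12661 / 82134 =-0.15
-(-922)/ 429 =922/ 429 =2.15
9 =9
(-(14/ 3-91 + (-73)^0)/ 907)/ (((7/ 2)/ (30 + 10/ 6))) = 48640/ 57141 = 0.85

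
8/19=0.42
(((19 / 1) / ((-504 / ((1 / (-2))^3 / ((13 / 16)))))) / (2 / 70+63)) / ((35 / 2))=0.00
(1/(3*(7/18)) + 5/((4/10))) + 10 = 327/14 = 23.36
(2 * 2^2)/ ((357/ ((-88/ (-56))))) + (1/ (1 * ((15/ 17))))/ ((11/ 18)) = 259738/ 137445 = 1.89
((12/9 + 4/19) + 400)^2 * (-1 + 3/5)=-1047721088/16245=-64494.99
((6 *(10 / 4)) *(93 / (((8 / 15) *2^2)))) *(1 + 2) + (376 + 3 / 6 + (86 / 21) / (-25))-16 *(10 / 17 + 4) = 646782091 / 285600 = 2264.64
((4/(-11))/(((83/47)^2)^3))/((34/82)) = -1767791313956/61137849820003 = -0.03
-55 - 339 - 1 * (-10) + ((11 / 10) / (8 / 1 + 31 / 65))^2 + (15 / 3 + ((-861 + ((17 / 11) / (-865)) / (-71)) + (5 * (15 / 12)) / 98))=-99689598613307881 / 80400066149480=-1239.92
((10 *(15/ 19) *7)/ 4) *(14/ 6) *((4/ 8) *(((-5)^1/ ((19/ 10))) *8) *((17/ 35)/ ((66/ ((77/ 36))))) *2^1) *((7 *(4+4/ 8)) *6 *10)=-7288750/ 361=-20190.44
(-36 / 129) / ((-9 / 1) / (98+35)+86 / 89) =-142044 / 457391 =-0.31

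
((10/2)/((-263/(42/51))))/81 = -70/362151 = -0.00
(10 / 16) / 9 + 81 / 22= 2971 / 792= 3.75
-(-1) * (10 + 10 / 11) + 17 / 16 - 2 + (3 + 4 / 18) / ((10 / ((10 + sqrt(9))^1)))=112151 / 7920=14.16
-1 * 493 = -493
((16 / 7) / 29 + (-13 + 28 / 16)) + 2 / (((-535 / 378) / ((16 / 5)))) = -34086877 / 2172100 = -15.69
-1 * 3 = -3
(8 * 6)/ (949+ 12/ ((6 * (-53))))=848/ 16765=0.05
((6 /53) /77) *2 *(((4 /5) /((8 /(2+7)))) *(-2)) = -108 /20405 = -0.01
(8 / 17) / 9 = 8 / 153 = 0.05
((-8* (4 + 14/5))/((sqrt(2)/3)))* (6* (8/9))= -2176* sqrt(2)/5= -615.47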